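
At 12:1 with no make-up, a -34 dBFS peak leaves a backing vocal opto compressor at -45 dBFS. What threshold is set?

-46 dBFS

Input is 12 dB above T (since output overshoot × R = input overshoot: (-45 − T)·12 = -34 − T gives T = -46 dBFS).
Check: -46 + (-34 − (-46))/12 = -46 + 1 = -45 dBFS. ✓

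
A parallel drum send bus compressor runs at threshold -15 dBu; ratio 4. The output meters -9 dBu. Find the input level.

9 dBu

The compressed level sits -9 − (-15) = 6 dB over threshold.
Before 4:1 compression the overshoot was 6 × 4 = 24 dB, so input = -15 + 24 = 9 dBu.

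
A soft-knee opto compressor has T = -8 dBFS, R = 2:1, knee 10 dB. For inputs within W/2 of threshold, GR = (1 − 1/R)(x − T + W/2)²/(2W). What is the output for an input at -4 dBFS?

x − T + W/2 = -4 − (-8) + 5 = 9.
GR = (1 − 1/2) × 9² / 20 = 0.5 × 81 / 20 = 2.025 dB.
Output = -4 − 2.025 = -6.025 dBFS.

-6.025 dBFS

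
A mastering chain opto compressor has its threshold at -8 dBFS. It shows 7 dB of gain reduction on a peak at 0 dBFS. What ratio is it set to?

8:1

Input overshoot = 0 − (-8) = 8 dB.
Output overshoot = 8 − 7 = 1 dB.
Ratio = input overshoot / output overshoot = 8 / 1 = 8.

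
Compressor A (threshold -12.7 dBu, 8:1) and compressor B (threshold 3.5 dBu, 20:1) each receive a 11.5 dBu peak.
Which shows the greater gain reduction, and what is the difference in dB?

A: overshoot 24.2 dB → output overshoot 3.025 dB → GR 21.175 dB.
B: overshoot 8 dB → output overshoot 0.4 dB → GR 7.6 dB.
A reduces 13.575 dB more.

A, by 13.575 dB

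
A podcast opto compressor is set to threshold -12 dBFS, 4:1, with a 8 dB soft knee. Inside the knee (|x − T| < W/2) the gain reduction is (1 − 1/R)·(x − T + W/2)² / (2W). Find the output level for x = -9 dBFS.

x − T + W/2 = -9 − (-12) + 4 = 7.
GR = (1 − 1/4) × 7² / 16 = 0.75 × 49 / 16 = 2.296875 dB.
Output = -9 − 2.296875 = -11.296875 dBFS.

-11.296875 dBFS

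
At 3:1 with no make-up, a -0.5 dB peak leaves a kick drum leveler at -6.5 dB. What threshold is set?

-9.5 dB

Let T be the threshold. Output overshoot = (input overshoot)/R, so -6.5 − T = (-0.5 − T)/3.
3·(-6.5 − T) = -0.5 − T → 2·T = -19.5 − (-0.5) = -19.
T = -19/2 = -9.5 dB.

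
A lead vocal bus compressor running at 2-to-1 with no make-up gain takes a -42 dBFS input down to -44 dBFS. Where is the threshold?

Input is 4 dB above T (since output overshoot × R = input overshoot: (-44 − T)·2 = -42 − T gives T = -46 dBFS).
Check: -46 + (-42 − (-46))/2 = -46 + 2 = -44 dBFS. ✓

-46 dBFS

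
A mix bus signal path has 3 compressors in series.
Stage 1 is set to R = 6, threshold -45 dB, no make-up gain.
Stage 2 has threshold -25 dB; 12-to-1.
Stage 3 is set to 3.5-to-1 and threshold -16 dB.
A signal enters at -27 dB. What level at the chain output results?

Stage 1: overshoot 18 dB → 18/6 = 3 dB → -42 dB.
Stage 2: below threshold (-42 ≤ -25); passes unchanged; output -42 dB.
Stage 3: below threshold (-42 ≤ -16); passes unchanged; output -42 dB.

-42 dB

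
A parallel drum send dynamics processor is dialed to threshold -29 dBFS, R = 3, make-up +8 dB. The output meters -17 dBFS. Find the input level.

-17 dBFS

Stripping the +8 dB make-up gives -25 dBFS at the gain stage.
The compressed level sits -25 − (-29) = 4 dB over threshold.
Undo the ratio: input overshoot = 4 × 3 = 12 dB, giving input = -17 dBFS.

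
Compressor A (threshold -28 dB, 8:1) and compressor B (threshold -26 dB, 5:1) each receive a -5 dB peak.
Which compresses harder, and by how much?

A: overshoot 23 dB → output overshoot 2.875 dB → GR 20.125 dB.
B: overshoot 21 dB → output overshoot 4.2 dB → GR 16.8 dB.
Difference: 3.325 dB in favour of A.

A, by 3.325 dB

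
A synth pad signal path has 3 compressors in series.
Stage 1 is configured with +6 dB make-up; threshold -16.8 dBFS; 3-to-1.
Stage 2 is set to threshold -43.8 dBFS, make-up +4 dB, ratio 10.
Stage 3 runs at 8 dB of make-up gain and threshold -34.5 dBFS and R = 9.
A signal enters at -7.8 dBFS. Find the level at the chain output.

Stage 1: overshoot 9 dB → 9/3 = 3 dB → -13.8 dBFS; +6 dB make-up → -7.8 dBFS.
Stage 2: 36 dB above -43.8 dBFS, reduced 10:1 to 3.6 dB above → -40.2 dBFS; +4 dB make-up → -36.2 dBFS.
Stage 3: below threshold (-36.2 ≤ -34.5); passes unchanged; make-up brings it to -28.2 dBFS.

-28.2 dBFS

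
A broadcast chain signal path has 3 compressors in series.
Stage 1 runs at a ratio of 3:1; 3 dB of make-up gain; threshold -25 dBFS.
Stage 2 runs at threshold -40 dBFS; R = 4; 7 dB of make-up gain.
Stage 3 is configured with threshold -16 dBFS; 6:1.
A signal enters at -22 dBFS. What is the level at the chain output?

-28.25 dBFS

Stage 1: overshoot 3 dB → 3/3 = 1 dB → -24 dBFS; +3 dB make-up → -21 dBFS.
Stage 2: -21 dBFS is 19 dB over -40 dBFS; at 4:1 that becomes 4.75 dB over, giving -35.25 dBFS; +7 dB make-up → -28.25 dBFS.
Stage 3: -28.25 dBFS is at or below the -16 dBFS threshold — no compression; output -28.25 dBFS.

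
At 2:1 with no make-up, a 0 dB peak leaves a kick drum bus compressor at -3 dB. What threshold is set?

-6 dB

Input is 6 dB above T (since output overshoot × R = input overshoot: (-3 − T)·2 = 0 − T gives T = -6 dB).
Check: -6 + (0 − (-6))/2 = -6 + 3 = -3 dB. ✓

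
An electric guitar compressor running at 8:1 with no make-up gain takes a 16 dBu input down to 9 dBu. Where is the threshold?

Input is 8 dB above T (since output overshoot × R = input overshoot: (9 − T)·8 = 16 − T gives T = 8 dBu).
Check: 8 + (16 − 8)/8 = 8 + 1 = 9 dBu. ✓

8 dBu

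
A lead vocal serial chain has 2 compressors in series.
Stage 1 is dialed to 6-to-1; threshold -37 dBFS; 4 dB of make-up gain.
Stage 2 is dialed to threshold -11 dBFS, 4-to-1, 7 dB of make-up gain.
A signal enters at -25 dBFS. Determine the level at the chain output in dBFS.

Stage 1: -25 dBFS is 12 dB over -37 dBFS; at 6:1 that becomes 2 dB over, giving -35 dBFS; +4 dB make-up → -31 dBFS.
Stage 2: below threshold (-31 ≤ -11); passes unchanged; make-up brings it to -24 dBFS.

-24 dBFS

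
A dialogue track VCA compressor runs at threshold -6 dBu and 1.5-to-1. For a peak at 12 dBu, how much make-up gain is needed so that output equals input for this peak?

The peak compresses to -6 + 18/1.5 = 6 dBu.
To reach 12 dBu requires 12 − 6 = 6 dB of make-up.

6 dB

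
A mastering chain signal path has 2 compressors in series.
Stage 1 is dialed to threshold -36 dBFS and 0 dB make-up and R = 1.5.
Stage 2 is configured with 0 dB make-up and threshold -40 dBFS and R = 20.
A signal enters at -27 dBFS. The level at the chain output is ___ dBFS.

-39.5 dBFS

Stage 1: 9 dB above -36 dBFS, reduced 1.5:1 to 6 dB above → -30 dBFS.
Stage 2: overshoot 10 dB → 10/20 = 0.5 dB → -39.5 dBFS.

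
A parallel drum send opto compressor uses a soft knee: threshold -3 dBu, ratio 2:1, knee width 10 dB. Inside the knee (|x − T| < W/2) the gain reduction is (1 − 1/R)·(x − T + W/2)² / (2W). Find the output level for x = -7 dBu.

x − T + W/2 = -7 − (-3) + 5 = 1.
GR = (1 − 1/2) × 1² / 20 = 0.5 × 1 / 20 = 0.025 dB.
Output = -7 − 0.025 = -7.025 dBu.

-7.025 dBu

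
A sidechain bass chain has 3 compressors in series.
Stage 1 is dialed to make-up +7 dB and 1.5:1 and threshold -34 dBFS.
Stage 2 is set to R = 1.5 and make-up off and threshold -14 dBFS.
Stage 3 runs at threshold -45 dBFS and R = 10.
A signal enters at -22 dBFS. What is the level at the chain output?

Stage 1: -22 dBFS is 12 dB over -34 dBFS; at 1.5:1 that becomes 8 dB over, giving -26 dBFS; +7 dB make-up → -19 dBFS.
Stage 2: below threshold (-19 ≤ -14); passes unchanged; output -19 dBFS.
Stage 3: -19 dBFS is 26 dB over -45 dBFS; at 10:1 that becomes 2.6 dB over, giving -42.4 dBFS.

-42.4 dBFS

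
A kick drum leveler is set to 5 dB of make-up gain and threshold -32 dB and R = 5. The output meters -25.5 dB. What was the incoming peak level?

-24.5 dB

Remove make-up: -25.5 − 5 = -30.5 dB.
Post-compression overshoot = -30.5 − (-32) = 1.5 dB.
Input overshoot = R × output overshoot = 7.5 dB → input = -32 + 7.5 = -24.5 dB.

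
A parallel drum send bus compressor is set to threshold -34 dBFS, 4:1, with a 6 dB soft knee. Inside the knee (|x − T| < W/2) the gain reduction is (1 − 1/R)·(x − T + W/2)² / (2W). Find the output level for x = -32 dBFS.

x − T + W/2 = -32 − (-34) + 3 = 5.
GR = (1 − 1/4) × 5² / 12 = 0.75 × 25 / 12 = 1.5625 dB.
Output = -32 − 1.5625 = -33.5625 dBFS.

-33.5625 dBFS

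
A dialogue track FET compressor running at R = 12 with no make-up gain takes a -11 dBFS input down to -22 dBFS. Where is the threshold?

Input is 12 dB above T (since output overshoot × R = input overshoot: (-22 − T)·12 = -11 − T gives T = -23 dBFS).
Check: -23 + (-11 − (-23))/12 = -23 + 1 = -22 dBFS. ✓

-23 dBFS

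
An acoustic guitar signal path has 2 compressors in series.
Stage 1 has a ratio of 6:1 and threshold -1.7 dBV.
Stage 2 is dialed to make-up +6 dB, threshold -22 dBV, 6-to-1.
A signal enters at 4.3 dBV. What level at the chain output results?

-12.45 dBV

Stage 1: 4.3 dBV is 6 dB over -1.7 dBV; at 6:1 that becomes 1 dB over, giving -0.7 dBV.
Stage 2: 21.3 dB above -22 dBV, reduced 6:1 to 3.55 dB above → -18.45 dBV; +6 dB make-up → -12.45 dBV.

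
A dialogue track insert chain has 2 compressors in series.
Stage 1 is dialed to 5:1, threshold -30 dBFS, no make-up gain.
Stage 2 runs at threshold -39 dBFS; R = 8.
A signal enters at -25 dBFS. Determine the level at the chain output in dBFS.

Stage 1: 5 dB above -30 dBFS, reduced 5:1 to 1 dB above → -29 dBFS.
Stage 2: -29 dBFS is 10 dB over -39 dBFS; at 8:1 that becomes 1.25 dB over, giving -37.75 dBFS.

-37.75 dBFS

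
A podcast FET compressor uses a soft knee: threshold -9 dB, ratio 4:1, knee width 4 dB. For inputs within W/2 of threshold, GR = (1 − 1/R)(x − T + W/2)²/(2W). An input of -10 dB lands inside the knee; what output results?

x − T + W/2 = -10 − (-9) + 2 = 1.
GR = (1 − 1/4) × 1² / 8 = 0.75 × 1 / 8 = 0.09375 dB.
Output = -10 − 0.09375 = -10.09375 dB.

-10.09375 dB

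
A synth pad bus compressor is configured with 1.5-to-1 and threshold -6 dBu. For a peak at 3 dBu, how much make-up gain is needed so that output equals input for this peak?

3 dB

The peak compresses to -6 + 9/1.5 = 0 dBu.
To reach 3 dBu requires 3 − 0 = 3 dB of make-up.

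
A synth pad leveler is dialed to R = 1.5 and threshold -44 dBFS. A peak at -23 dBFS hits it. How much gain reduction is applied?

7 dB

Overshoot = -23 − (-44) = 21 dB.
A 1.5:1 ratio leaves 14 dB of that excess.
Gain reduction = 21 − 14 = 7 dB.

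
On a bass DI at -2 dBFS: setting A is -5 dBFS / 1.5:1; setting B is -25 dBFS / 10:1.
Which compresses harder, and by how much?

B, by 19.7 dB

A: overshoot 3 dB → output overshoot 2 dB → GR 1 dB.
B: overshoot 23 dB → output overshoot 2.3 dB → GR 20.7 dB.
B reduces 19.7 dB more.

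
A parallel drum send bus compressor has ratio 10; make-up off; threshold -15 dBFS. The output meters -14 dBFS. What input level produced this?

That's 1 dB above the -15 dBFS threshold.
Undo the ratio: input overshoot = 1 × 10 = 10 dB, giving input = -5 dBFS.

-5 dBFS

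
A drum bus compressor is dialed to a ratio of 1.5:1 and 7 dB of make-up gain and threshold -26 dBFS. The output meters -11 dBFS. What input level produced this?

-14 dBFS

Remove make-up: -11 − 7 = -18 dBFS.
That's 8 dB above the -26 dBFS threshold.
Input overshoot = R × output overshoot = 12 dB → input = -26 + 12 = -14 dBFS.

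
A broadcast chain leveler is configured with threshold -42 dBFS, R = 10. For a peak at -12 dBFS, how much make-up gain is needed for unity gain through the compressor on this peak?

Overshoot 30 dB → 30/10 = 3 dB after compression, so the compressed level is -42 + 3 = -39 dBFS.
Make-up = target − compressed = -12 − (-39) = 27 dB.

27 dB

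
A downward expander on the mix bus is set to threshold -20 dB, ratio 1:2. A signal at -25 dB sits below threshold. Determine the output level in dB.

Below threshold, a 1:2 expander applies gain = (2−1)×(T − x) of attenuation.
(2−1) × 5 = 5 dB, so output = -25 − 5 = -30 dB.

-30 dB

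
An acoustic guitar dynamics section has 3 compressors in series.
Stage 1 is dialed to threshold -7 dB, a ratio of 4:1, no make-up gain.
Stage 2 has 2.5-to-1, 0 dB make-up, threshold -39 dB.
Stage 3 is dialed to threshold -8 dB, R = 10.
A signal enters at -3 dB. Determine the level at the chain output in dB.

-25.8 dB

Stage 1: 4 dB above -7 dB, reduced 4:1 to 1 dB above → -6 dB.
Stage 2: 33 dB above -39 dB, reduced 2.5:1 to 13.2 dB above → -25.8 dB.
Stage 3: below threshold (-25.8 ≤ -8); passes unchanged; output -25.8 dB.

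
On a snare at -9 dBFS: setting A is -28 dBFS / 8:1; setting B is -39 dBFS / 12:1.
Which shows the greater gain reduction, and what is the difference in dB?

A: overshoot 19 dB → output overshoot 2.375 dB → GR 16.625 dB.
B: overshoot 30 dB → output overshoot 2.5 dB → GR 27.5 dB.
Difference: 10.875 dB in favour of B.

B, by 10.875 dB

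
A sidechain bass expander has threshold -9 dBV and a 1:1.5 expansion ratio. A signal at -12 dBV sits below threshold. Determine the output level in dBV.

Undershoot = (-9) − (-12) = 3 dB.
At 1:1.5, that expands to 4.5 dB under threshold.
Output = -9 − 4.5 = -13.5 dBV.

-13.5 dBV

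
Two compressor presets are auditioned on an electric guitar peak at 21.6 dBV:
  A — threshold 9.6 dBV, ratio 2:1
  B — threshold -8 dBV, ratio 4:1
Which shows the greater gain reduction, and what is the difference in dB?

A: GR = 12 − 12/2 = 6 dB.
B: GR = 29.6 − 29.6/4 = 22.2 dB.
Difference: 16.2 dB in favour of B.

B, by 16.2 dB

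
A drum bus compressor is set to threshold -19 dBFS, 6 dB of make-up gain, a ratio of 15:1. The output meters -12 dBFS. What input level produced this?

-4 dBFS

Before make-up, the level was -12 − 6 = -18 dBFS.
Post-compression overshoot = -18 − (-19) = 1 dB.
Undo the ratio: input overshoot = 1 × 15 = 15 dB, giving input = -4 dBFS.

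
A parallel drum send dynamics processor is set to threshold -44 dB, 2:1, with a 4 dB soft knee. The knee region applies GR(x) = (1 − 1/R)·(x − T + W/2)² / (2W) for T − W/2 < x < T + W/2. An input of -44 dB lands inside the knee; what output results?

x − T + W/2 = -44 − (-44) + 2 = 2.
GR = (1 − 1/2) × 2² / 8 = 0.5 × 4 / 8 = 0.25 dB.
Output = -44 − 0.25 = -44.25 dB.

-44.25 dB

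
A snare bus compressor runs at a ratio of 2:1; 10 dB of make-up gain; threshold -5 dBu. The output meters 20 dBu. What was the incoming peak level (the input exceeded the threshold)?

Before make-up, the level was 20 − 10 = 10 dBu.
Post-compression overshoot = 10 − (-5) = 15 dB.
Before 2:1 compression the overshoot was 15 × 2 = 30 dB, so input = -5 + 30 = 25 dBu.

25 dBu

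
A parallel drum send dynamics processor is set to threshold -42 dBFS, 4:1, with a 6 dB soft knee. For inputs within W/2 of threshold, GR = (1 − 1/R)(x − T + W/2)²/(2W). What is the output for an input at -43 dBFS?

-43.25 dBFS

x − T + W/2 = -43 − (-42) + 3 = 2.
GR = (1 − 1/4) × 2² / 12 = 0.75 × 4 / 12 = 0.25 dB.
Output = -43 − 0.25 = -43.25 dBFS.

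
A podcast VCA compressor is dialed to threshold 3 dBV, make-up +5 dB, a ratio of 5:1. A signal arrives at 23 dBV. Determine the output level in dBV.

12 dBV

23 dBV sits 20 dB over threshold.
At 5:1 the overshoot is divided by 5, leaving 4 dB above threshold.
Output = 3 + 4 = 7 dBV; make-up adds 5 dB, giving 12 dBV.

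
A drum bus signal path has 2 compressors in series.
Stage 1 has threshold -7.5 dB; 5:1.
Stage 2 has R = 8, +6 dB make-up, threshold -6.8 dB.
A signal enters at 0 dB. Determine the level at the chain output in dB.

-0.7 dB

Stage 1: 7.5 dB above -7.5 dB, reduced 5:1 to 1.5 dB above → -6 dB.
Stage 2: 0.8 dB above -6.8 dB, reduced 8:1 to 0.1 dB above → -6.7 dB; +6 dB make-up → -0.7 dB.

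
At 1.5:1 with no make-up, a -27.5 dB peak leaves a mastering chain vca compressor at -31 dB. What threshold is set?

Let T be the threshold. Output overshoot = (input overshoot)/R, so -31 − T = (-27.5 − T)/1.5.
1.5·(-31 − T) = -27.5 − T → 0.5·T = -46.5 − (-27.5) = -19.
T = -19/0.5 = -38 dB.

-38 dB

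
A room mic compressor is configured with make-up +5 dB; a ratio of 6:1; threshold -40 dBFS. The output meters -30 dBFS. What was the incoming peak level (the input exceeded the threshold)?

-10 dBFS

Before make-up, the level was -30 − 5 = -35 dBFS.
Post-compression overshoot = -35 − (-40) = 5 dB.
Input overshoot = R × output overshoot = 30 dB → input = -40 + 30 = -10 dBFS.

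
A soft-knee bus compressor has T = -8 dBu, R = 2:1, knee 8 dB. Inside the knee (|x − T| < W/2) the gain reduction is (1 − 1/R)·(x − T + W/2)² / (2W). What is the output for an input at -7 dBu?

-7.78125 dBu

x − T + W/2 = -7 − (-8) + 4 = 5.
GR = (1 − 1/2) × 5² / 16 = 0.5 × 25 / 16 = 0.78125 dB.
Output = -7 − 0.78125 = -7.78125 dBu.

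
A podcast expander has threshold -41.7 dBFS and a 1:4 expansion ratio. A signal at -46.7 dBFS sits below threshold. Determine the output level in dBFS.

The input is 5 dB below the -41.7 dBFS threshold.
A 1:4 expander multiplies undershoot by 4: 5 × 4 = 20 dB below threshold.
Output = -41.7 − 20 = -61.7 dBFS.

-61.7 dBFS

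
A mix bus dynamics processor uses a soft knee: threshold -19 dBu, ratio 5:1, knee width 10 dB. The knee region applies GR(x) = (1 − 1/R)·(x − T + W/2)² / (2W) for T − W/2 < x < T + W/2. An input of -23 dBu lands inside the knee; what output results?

x − T + W/2 = -23 − (-19) + 5 = 1.
GR = (1 − 1/5) × 1² / 20 = 0.8 × 1 / 20 = 0.04 dB.
Output = -23 − 0.04 = -23.04 dBu.

-23.04 dBu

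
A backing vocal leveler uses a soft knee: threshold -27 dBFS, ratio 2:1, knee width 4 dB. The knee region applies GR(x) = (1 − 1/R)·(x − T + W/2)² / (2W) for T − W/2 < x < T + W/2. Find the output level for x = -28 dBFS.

x − T + W/2 = -28 − (-27) + 2 = 1.
GR = (1 − 1/2) × 1² / 8 = 0.5 × 1 / 8 = 0.0625 dB.
Output = -28 − 0.0625 = -28.0625 dBFS.

-28.0625 dBFS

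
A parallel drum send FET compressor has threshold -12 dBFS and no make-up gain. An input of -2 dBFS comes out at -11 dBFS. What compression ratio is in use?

Input overshoot = -2 − (-12) = 10 dB; output overshoot = -11 − (-12) = 1 dB.
Ratio = 10 / 1 = 10.

10:1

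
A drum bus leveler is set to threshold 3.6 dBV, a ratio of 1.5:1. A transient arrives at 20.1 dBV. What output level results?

Overshoot: 20.1 − 3.6 = 16.5 dB.
The 16.5 dB excess becomes 11 dB after 1.5:1 reduction.
So the level is 3.6 + 11 = 14.6 dBV.

14.6 dBV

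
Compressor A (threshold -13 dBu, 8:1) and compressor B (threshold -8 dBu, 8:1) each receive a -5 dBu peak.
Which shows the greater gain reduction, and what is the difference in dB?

A, by 4.375 dB

A: GR = 8 − 8/8 = 7 dB.
B: GR = 3 − 3/8 = 2.625 dB.
A reduces 4.375 dB more.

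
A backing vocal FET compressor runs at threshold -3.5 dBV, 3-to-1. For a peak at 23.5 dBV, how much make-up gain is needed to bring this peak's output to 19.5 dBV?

14 dB

Overshoot 27 dB → 27/3 = 9 dB after compression, so the compressed level is -3.5 + 9 = 5.5 dBV.
Make-up = target − compressed = 19.5 − 5.5 = 14 dB.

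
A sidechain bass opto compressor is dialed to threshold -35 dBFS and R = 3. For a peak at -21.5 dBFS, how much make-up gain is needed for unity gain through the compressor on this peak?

9 dB

The peak compresses to -35 + 13.5/3 = -30.5 dBFS.
To reach -21.5 dBFS requires -21.5 − (-30.5) = 9 dB of make-up.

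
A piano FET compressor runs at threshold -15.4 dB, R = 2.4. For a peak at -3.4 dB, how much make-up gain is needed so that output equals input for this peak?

7 dB

Without make-up, output = threshold + overshoot/2.4 = -15.4 + 5 = -10.4 dB.
Gap to target: 7 dB.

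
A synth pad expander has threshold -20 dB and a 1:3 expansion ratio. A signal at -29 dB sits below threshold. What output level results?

-47 dB

The input is 9 dB below the -20 dB threshold.
A 1:3 expander multiplies undershoot by 3: 9 × 3 = 27 dB below threshold.
Output = -20 − 27 = -47 dB.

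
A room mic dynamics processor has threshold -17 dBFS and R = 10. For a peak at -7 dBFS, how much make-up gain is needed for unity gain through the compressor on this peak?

The peak compresses to -17 + 10/10 = -16 dBFS.
To reach -7 dBFS requires -7 − (-16) = 9 dB of make-up.

9 dB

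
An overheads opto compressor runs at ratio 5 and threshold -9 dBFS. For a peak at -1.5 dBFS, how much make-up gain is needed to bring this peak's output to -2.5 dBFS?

5 dB

Without make-up, output = threshold + overshoot/5 = -9 + 1.5 = -7.5 dBFS.
Gap to target: 5 dB.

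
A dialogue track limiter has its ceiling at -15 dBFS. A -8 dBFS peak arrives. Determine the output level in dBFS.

At ∞:1, everything above -15 dBFS is held at the ceiling.

-15 dBFS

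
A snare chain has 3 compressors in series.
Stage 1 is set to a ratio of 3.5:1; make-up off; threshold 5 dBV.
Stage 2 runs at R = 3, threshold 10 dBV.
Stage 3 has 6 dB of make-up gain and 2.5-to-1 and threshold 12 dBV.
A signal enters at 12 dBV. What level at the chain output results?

13 dBV

Stage 1: overshoot 7 dB → 7/3.5 = 2 dB → 7 dBV.
Stage 2: 7 dBV ≤ 10 dBV, so stage 2 doesn't engage; output 7 dBV.
Stage 3: 7 dBV is at or below the 12 dBV threshold — no compression; make-up brings it to 13 dBV.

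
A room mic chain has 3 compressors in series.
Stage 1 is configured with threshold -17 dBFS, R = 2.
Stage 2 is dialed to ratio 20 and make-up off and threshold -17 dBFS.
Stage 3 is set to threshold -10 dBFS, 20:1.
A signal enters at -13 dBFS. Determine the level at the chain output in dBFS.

-16.9 dBFS

Stage 1: overshoot 4 dB → 4/2 = 2 dB → -15 dBFS.
Stage 2: -15 dBFS is 2 dB over -17 dBFS; at 20:1 that becomes 0.1 dB over, giving -16.9 dBFS.
Stage 3: -16.9 dBFS is at or below the -10 dBFS threshold — no compression; output -16.9 dBFS.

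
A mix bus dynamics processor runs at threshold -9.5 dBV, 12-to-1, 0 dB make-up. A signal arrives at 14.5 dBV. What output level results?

Overshoot: 14.5 − (-9.5) = 24 dB.
At 12:1 the overshoot is divided by 12, leaving 2 dB above threshold.
That puts the output at -7.5 dBV.

-7.5 dBV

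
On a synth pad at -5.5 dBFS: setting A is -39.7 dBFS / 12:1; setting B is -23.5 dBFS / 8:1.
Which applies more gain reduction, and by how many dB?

A: GR = 34.2 − 34.2/12 = 31.35 dB.
B: GR = 18 − 18/8 = 15.75 dB.
A reduces 15.6 dB more.

A, by 15.6 dB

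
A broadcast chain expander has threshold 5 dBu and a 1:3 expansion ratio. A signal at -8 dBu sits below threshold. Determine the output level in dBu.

-34 dBu

The input is 13 dB below the 5 dBu threshold.
A 1:3 expander multiplies undershoot by 3: 13 × 3 = 39 dB below threshold.
Output = 5 − 39 = -34 dBu.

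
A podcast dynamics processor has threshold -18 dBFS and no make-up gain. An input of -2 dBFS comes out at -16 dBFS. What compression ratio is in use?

Input overshoot = -2 − (-18) = 16 dB; output overshoot = -16 − (-18) = 2 dB.
Ratio = 16 / 2 = 8.

8:1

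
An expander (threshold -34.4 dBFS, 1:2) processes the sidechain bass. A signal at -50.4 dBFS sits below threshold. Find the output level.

The input is 16 dB below the -34.4 dBFS threshold.
A 1:2 expander multiplies undershoot by 2: 16 × 2 = 32 dB below threshold.
Output = -34.4 − 32 = -66.4 dBFS.

-66.4 dBFS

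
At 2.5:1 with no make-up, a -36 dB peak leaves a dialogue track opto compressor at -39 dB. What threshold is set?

-41 dB

Let T be the threshold. Output overshoot = (input overshoot)/R, so -39 − T = (-36 − T)/2.5.
2.5·(-39 − T) = -36 − T → 1.5·T = -97.5 − (-36) = -61.5.
T = -61.5/1.5 = -41 dB.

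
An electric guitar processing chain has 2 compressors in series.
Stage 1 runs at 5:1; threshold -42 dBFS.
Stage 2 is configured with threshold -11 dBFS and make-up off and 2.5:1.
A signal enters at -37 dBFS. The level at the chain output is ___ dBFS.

Stage 1: overshoot 5 dB → 5/5 = 1 dB → -41 dBFS.
Stage 2: -41 dBFS ≤ -11 dBFS, so stage 2 doesn't engage; output -41 dBFS.

-41 dBFS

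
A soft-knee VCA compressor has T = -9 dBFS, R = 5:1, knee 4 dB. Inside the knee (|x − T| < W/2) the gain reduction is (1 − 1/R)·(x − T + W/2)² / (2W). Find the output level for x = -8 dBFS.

-8.9 dBFS

x − T + W/2 = -8 − (-9) + 2 = 3.
GR = (1 − 1/5) × 3² / 8 = 0.8 × 9 / 8 = 0.9 dB.
Output = -8 − 0.9 = -8.9 dBFS.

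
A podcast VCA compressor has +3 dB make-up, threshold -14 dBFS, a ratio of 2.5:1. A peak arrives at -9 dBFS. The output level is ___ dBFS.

-9 dBFS

Overshoot: -9 − (-14) = 5 dB.
2.5:1 compression reduces that to 5/2.5 = 2 dB over.
That puts the output at -12 dBFS; make-up adds 3 dB, giving -9 dBFS.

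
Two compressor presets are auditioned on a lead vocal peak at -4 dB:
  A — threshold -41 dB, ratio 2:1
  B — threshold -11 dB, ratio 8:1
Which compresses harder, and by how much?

A: GR = 37 − 37/2 = 18.5 dB.
B: GR = 7 − 7/8 = 6.125 dB.
A applies 12.375 dB more gain reduction.

A, by 12.375 dB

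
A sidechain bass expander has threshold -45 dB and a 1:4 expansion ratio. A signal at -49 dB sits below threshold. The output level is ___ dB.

-61 dB

The input is 4 dB below the -45 dB threshold.
A 1:4 expander multiplies undershoot by 4: 4 × 4 = 16 dB below threshold.
Output = -45 − 16 = -61 dB.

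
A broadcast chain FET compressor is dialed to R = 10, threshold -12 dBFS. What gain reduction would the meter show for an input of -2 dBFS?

9 dB

-2 dBFS exceeds the threshold by 10 dB.
At 10:1, output sits 10/10 = 1 dB above threshold.
GR = overshoot in − overshoot out = 10 − 1 = 9 dB.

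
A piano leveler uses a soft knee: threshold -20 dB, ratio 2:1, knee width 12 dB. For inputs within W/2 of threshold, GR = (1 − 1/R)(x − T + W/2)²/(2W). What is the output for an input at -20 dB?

x − T + W/2 = -20 − (-20) + 6 = 6.
GR = (1 − 1/2) × 6² / 24 = 0.5 × 36 / 24 = 0.75 dB.
Output = -20 − 0.75 = -20.75 dB.

-20.75 dB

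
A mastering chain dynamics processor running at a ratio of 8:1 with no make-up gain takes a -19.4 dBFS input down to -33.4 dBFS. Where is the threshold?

Gain reduction = -19.4 − (-33.4) = 14 dB; output overshoot = GR / (R − 1) = 14 / 7 = 2 dB.
Threshold = output − output overshoot = -33.4 − 2 = -35.4 dBFS.

-35.4 dBFS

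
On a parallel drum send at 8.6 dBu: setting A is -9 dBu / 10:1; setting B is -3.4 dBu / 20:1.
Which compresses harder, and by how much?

A, by 4.44 dB

A: GR = 17.6 − 17.6/10 = 15.84 dB.
B: GR = 12 − 12/20 = 11.4 dB.
Difference: 4.44 dB in favour of A.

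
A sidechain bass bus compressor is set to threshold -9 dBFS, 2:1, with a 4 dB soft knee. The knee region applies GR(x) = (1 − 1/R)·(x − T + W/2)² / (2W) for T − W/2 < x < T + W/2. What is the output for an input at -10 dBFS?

-10.0625 dBFS

x − T + W/2 = -10 − (-9) + 2 = 1.
GR = (1 − 1/2) × 1² / 8 = 0.5 × 1 / 8 = 0.0625 dB.
Output = -10 − 0.0625 = -10.0625 dBFS.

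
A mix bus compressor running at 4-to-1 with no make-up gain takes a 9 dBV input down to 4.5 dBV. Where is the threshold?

3 dBV

Input is 6 dB above T (since output overshoot × R = input overshoot: (4.5 − T)·4 = 9 − T gives T = 3 dBV).
Check: 3 + (9 − 3)/4 = 3 + 1.5 = 4.5 dBV. ✓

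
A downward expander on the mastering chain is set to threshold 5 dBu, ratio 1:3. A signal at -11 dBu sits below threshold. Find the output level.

Below threshold, a 1:3 expander applies gain = (3−1)×(T − x) of attenuation.
(3−1) × 16 = 32 dB, so output = -11 − 32 = -43 dBu.

-43 dBu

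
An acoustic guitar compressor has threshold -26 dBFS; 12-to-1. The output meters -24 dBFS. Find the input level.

-2 dBFS

The compressed level sits -24 − (-26) = 2 dB over threshold.
Undo the ratio: input overshoot = 2 × 12 = 24 dB, giving input = -2 dBFS.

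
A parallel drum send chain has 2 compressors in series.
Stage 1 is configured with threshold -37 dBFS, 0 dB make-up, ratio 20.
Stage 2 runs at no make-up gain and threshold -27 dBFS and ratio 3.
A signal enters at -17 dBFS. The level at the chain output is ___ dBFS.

-36 dBFS

Stage 1: overshoot 20 dB → 20/20 = 1 dB → -36 dBFS.
Stage 2: -36 dBFS is at or below the -27 dBFS threshold — no compression; output -36 dBFS.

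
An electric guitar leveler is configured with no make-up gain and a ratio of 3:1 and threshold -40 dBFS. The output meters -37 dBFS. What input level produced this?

-31 dBFS

That's 3 dB above the -40 dBFS threshold.
Before 3:1 compression the overshoot was 3 × 3 = 9 dB, so input = -40 + 9 = -31 dBFS.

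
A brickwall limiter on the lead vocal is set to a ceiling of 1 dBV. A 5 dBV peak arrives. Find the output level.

A brickwall limiter is an ∞:1 compressor: any input above the ceiling is clamped to 1 dBV.

1 dBV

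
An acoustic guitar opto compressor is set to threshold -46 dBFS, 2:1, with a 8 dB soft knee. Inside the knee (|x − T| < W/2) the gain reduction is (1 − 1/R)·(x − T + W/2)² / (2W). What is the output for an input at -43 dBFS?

-44.53125 dBFS

x − T + W/2 = -43 − (-46) + 4 = 7.
GR = (1 − 1/2) × 7² / 16 = 0.5 × 49 / 16 = 1.53125 dB.
Output = -43 − 1.53125 = -44.53125 dBFS.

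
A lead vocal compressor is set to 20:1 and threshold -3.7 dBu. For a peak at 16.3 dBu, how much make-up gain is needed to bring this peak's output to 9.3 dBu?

Overshoot 20 dB → 20/20 = 1 dB after compression, so the compressed level is -3.7 + 1 = -2.7 dBu.
Make-up = target − compressed = 9.3 − (-2.7) = 12 dB.

12 dB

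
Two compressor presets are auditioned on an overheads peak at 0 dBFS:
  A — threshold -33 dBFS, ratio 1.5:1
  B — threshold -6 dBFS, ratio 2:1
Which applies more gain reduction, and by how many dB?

A, by 8 dB

A: overshoot 33 dB → output overshoot 22 dB → GR 11 dB.
B: overshoot 6 dB → output overshoot 3 dB → GR 3 dB.
Difference: 8 dB in favour of A.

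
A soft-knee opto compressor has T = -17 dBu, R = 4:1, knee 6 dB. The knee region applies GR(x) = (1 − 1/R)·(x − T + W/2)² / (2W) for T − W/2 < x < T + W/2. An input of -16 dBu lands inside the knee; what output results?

x − T + W/2 = -16 − (-17) + 3 = 4.
GR = (1 − 1/4) × 4² / 12 = 0.75 × 16 / 12 = 1 dB.
Output = -16 − 1 = -17 dBu.

-17 dBu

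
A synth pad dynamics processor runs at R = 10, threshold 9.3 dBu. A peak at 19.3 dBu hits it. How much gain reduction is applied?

9 dB

Overshoot = 19.3 − 9.3 = 10 dB.
At 10:1, output sits 10/10 = 1 dB above threshold.
Gain reduction = 10 − 1 = 9 dB.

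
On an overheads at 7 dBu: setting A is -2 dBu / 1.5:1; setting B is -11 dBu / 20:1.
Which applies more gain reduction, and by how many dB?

B, by 14.1 dB

A: overshoot 9 dB → output overshoot 6 dB → GR 3 dB.
B: overshoot 18 dB → output overshoot 0.9 dB → GR 17.1 dB.
B reduces 14.1 dB more.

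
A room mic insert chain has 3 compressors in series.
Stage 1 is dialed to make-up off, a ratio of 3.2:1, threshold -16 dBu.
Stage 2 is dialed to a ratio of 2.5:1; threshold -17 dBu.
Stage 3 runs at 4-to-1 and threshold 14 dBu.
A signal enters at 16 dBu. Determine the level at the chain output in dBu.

Stage 1: 16 dBu is 32 dB over -16 dBu; at 3.2:1 that becomes 10 dB over, giving -6 dBu.
Stage 2: overshoot 11 dB → 11/2.5 = 4.4 dB → -12.6 dBu.
Stage 3: -12.6 dBu is at or below the 14 dBu threshold — no compression; output -12.6 dBu.

-12.6 dBu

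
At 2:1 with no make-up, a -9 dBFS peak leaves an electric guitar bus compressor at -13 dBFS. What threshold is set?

-17 dBFS

Let T be the threshold. Output overshoot = (input overshoot)/R, so -13 − T = (-9 − T)/2.
2·(-13 − T) = -9 − T → 1·T = -26 − (-9) = -17.
T = -17/1 = -17 dBFS.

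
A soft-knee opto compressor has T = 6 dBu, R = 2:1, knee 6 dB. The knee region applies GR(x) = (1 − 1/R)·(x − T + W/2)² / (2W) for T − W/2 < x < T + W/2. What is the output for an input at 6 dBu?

5.625 dBu

x − T + W/2 = 6 − 6 + 3 = 3.
GR = (1 − 1/2) × 3² / 12 = 0.5 × 9 / 12 = 0.375 dB.
Output = 6 − 0.375 = 5.625 dBu.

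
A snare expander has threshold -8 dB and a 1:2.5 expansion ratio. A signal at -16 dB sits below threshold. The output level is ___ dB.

-28 dB

The input is 8 dB below the -8 dB threshold.
A 1:2.5 expander multiplies undershoot by 2.5: 8 × 2.5 = 20 dB below threshold.
Output = -8 − 20 = -28 dB.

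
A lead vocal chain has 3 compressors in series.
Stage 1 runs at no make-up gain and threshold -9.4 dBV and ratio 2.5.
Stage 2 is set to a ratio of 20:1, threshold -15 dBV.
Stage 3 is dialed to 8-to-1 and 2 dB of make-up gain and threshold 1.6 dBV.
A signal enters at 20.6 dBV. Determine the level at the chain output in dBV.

Stage 1: 20.6 dBV is 30 dB over -9.4 dBV; at 2.5:1 that becomes 12 dB over, giving 2.6 dBV.
Stage 2: 17.6 dB above -15 dBV, reduced 20:1 to 0.88 dB above → -14.12 dBV.
Stage 3: -14.12 dBV ≤ 1.6 dBV, so stage 3 doesn't engage; make-up brings it to -12.12 dBV.

-12.12 dBV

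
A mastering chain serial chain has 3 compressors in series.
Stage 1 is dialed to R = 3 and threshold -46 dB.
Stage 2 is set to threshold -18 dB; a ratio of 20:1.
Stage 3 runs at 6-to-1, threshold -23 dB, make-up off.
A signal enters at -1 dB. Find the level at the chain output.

Stage 1: -1 dB is 45 dB over -46 dB; at 3:1 that becomes 15 dB over, giving -31 dB.
Stage 2: -31 dB ≤ -18 dB, so stage 2 doesn't engage; output -31 dB.
Stage 3: -31 dB ≤ -23 dB, so stage 3 doesn't engage; output -31 dB.

-31 dB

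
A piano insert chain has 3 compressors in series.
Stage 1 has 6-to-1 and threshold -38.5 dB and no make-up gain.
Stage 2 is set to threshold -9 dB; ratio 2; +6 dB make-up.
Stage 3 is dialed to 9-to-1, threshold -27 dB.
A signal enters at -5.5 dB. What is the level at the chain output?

-27 dB

Stage 1: -5.5 dB is 33 dB over -38.5 dB; at 6:1 that becomes 5.5 dB over, giving -33 dB.
Stage 2: -33 dB ≤ -9 dB, so stage 2 doesn't engage; make-up brings it to -27 dB.
Stage 3: below threshold (-27 ≤ -27); passes unchanged; output -27 dB.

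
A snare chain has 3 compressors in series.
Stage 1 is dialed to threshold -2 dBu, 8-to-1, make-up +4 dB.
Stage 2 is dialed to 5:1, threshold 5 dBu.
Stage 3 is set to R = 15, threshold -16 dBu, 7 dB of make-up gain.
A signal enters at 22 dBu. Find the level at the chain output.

Stage 1: 24 dB above -2 dBu, reduced 8:1 to 3 dB above → 1 dBu; +4 dB make-up → 5 dBu.
Stage 2: below threshold (5 ≤ 5); passes unchanged; output 5 dBu.
Stage 3: 5 dBu is 21 dB over -16 dBu; at 15:1 that becomes 1.4 dB over, giving -14.6 dBu; +7 dB make-up → -7.6 dBu.

-7.6 dBu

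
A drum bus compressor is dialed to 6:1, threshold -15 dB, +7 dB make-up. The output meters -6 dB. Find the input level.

-3 dB

Before make-up, the level was -6 − 7 = -13 dB.
That's 2 dB above the -15 dB threshold.
Undo the ratio: input overshoot = 2 × 6 = 12 dB, giving input = -3 dB.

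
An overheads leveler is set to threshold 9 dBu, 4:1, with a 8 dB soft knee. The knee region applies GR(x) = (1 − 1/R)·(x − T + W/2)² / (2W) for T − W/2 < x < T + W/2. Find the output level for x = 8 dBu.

x − T + W/2 = 8 − 9 + 4 = 3.
GR = (1 − 1/4) × 3² / 16 = 0.75 × 9 / 16 = 0.421875 dB.
Output = 8 − 0.421875 = 7.578125 dBu.

7.578125 dBu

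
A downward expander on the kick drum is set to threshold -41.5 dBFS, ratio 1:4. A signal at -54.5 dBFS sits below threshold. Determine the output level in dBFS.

Below threshold, a 1:4 expander applies gain = (4−1)×(T − x) of attenuation.
(4−1) × 13 = 39 dB, so output = -54.5 − 39 = -93.5 dBFS.

-93.5 dBFS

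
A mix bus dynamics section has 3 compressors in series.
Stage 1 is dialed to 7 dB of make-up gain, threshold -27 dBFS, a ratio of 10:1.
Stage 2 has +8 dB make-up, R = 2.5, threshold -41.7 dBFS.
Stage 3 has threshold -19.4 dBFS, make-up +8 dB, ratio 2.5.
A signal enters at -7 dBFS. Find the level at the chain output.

Stage 1: -7 dBFS is 20 dB over -27 dBFS; at 10:1 that becomes 2 dB over, giving -25 dBFS; +7 dB make-up → -18 dBFS.
Stage 2: 23.7 dB above -41.7 dBFS, reduced 2.5:1 to 9.48 dB above → -32.22 dBFS; +8 dB make-up → -24.22 dBFS.
Stage 3: -24.22 dBFS is at or below the -19.4 dBFS threshold — no compression; make-up brings it to -16.22 dBFS.

-16.22 dBFS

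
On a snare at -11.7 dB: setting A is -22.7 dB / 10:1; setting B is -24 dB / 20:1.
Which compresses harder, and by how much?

B, by 1.785 dB

A: GR = 11 − 11/10 = 9.9 dB.
B: GR = 12.3 − 12.3/20 = 11.685 dB.
B applies 1.785 dB more gain reduction.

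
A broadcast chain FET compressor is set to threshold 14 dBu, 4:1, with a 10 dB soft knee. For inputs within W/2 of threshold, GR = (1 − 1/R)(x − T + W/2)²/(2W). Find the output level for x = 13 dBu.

12.4 dBu

x − T + W/2 = 13 − 14 + 5 = 4.
GR = (1 − 1/4) × 4² / 20 = 0.75 × 16 / 20 = 0.6 dB.
Output = 13 − 0.6 = 12.4 dBu.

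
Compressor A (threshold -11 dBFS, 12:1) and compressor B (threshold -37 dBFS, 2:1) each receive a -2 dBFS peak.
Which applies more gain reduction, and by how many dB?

B, by 9.25 dB

A: GR = 9 − 9/12 = 8.25 dB.
B: GR = 35 − 35/2 = 17.5 dB.
B applies 9.25 dB more gain reduction.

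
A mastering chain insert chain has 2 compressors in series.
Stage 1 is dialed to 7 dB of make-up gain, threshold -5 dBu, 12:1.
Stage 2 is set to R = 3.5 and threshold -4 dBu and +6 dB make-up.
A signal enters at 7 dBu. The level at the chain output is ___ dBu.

Stage 1: overshoot 12 dB → 12/12 = 1 dB → -4 dBu; +7 dB make-up → 3 dBu.
Stage 2: overshoot 7 dB → 7/3.5 = 2 dB → -2 dBu; +6 dB make-up → 4 dBu.

4 dBu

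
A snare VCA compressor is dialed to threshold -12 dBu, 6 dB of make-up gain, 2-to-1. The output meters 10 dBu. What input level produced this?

20 dBu

Stripping the +6 dB make-up gives 4 dBu at the gain stage.
Post-compression overshoot = 4 − (-12) = 16 dB.
Undo the ratio: input overshoot = 16 × 2 = 32 dB, giving input = 20 dBu.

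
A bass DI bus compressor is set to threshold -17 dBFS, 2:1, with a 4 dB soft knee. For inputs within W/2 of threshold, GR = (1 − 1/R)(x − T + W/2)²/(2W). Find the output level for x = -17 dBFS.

-17.25 dBFS

x − T + W/2 = -17 − (-17) + 2 = 2.
GR = (1 − 1/2) × 2² / 8 = 0.5 × 4 / 8 = 0.25 dB.
Output = -17 − 0.25 = -17.25 dBFS.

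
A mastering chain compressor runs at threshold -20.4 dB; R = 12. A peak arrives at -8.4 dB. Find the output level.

-19.4 dB

-8.4 dB sits 12 dB over threshold.
The 12 dB excess becomes 1 dB after 12:1 reduction.
Output = -20.4 + 1 = -19.4 dB.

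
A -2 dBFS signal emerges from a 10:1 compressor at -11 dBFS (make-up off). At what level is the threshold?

-12 dBFS

Gain reduction = -2 − (-11) = 9 dB; output overshoot = GR / (R − 1) = 9 / 9 = 1 dB.
Threshold = output − output overshoot = -11 − 1 = -12 dBFS.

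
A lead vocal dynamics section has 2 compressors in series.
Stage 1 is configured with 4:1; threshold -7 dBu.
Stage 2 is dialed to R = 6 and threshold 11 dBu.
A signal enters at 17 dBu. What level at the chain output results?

Stage 1: overshoot 24 dB → 24/4 = 6 dB → -1 dBu.
Stage 2: below threshold (-1 ≤ 11); passes unchanged; output -1 dBu.

-1 dBu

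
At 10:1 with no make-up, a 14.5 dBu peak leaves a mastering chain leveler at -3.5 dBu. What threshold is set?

Let T be the threshold. Output overshoot = (input overshoot)/R, so -3.5 − T = (14.5 − T)/10.
10·(-3.5 − T) = 14.5 − T → 9·T = -35 − 14.5 = -49.5.
T = -49.5/9 = -5.5 dBu.

-5.5 dBu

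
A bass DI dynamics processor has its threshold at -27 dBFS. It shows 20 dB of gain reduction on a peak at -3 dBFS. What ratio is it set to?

6:1

Input overshoot = -3 − (-27) = 24 dB.
Output overshoot = 24 − 20 = 4 dB.
Ratio = input overshoot / output overshoot = 24 / 4 = 6.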